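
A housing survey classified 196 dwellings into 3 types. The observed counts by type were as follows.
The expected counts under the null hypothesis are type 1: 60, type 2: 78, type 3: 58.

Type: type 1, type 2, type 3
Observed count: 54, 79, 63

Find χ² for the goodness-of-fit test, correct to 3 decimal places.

1.044

cat         O        E   (O−E)²/E
type 1     54       60     0.6000
type 2     79       78     0.0128
type 3     63       58     0.4310
Sum = 1.044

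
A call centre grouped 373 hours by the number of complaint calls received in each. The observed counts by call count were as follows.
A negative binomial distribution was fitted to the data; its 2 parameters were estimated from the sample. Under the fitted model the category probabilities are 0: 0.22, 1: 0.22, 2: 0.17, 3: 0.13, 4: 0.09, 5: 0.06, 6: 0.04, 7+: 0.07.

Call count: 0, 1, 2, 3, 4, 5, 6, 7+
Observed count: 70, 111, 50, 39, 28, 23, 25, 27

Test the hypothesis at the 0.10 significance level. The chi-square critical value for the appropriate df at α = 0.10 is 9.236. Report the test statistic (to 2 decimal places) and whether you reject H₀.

Expected counts E_i = n·p_i: 373×0.22 = 82.06, 373×0.22 = 82.06, 373×0.17 = 63.41, 373×0.13 = 48.49, 373×0.09 = 33.57, 373×0.06 = 22.38, 373×0.04 = 14.92, 373×0.07 = 26.11.
χ² = (70−82.06)²/82.06 + (111−82.06)²/82.06 + (50−63.41)²/63.41 + (39−48.49)²/48.49 + (28−33.57)²/33.57 + (23−22.38)²/22.38 + (25−14.92)²/14.92 + (27−26.11)²/26.11
   = 1.772 + 10.206 + 2.836 + 1.857 + 0.924 + 0.017 + 6.810 + 0.030
Sum = 24.45
df = 5. Since 24.45 > 9.236, we reject H₀.

24.45; reject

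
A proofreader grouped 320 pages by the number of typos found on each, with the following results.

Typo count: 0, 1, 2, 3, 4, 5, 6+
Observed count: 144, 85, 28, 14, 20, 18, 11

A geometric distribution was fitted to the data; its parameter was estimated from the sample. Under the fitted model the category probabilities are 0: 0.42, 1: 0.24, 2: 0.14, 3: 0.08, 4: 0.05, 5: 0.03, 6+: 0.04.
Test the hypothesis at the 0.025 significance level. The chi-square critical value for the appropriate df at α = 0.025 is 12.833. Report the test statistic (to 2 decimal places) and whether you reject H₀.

Expected counts E_i = n·p_i: 320×0.42 = 134.4, 320×0.24 = 76.8, 320×0.14 = 44.8, 320×0.08 = 25.6, 320×0.05 = 16, 320×0.03 = 9.6, 320×0.04 = 12.8.
χ² = (144−134.4)²/134.4 + (85−76.8)²/76.8 + (28−44.8)²/44.8 + (14−25.6)²/25.6 + (20−16)²/16 + (18−9.6)²/9.6 + (11−12.8)²/12.8
   = 0.686 + 0.876 + 6.300 + 5.256 + 1.000 + 7.350 + 0.253
Sum = 21.72
df = 5. Since 21.72 > 12.833, we reject H₀.

21.72; reject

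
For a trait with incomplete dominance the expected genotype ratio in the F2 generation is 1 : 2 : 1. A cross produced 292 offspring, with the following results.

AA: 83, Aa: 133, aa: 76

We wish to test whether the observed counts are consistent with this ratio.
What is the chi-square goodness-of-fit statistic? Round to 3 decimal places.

2.651

Ratio total = 4. Expected counts: 292×1/4 = 73, 292×2/4 = 146, 292×1/4 = 73.
AA: (83 − 73)²/73 = 100/73 = 1.3699
Aa: (133 − 146)²/146 = 169/146 = 1.1575
aa: (76 − 73)²/73 = 9/73 = 0.1233
Sum = 2.651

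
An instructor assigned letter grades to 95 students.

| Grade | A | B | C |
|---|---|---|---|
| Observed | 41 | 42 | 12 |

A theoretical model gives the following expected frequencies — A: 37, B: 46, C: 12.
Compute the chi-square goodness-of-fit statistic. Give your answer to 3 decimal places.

A: (41 − 37)²/37 = 16/37 = 0.4324
B: (42 − 46)²/46 = 16/46 = 0.3478
C: (12 − 12)²/12 = 0/12 = 0.0000
Sum = 0.780

0.780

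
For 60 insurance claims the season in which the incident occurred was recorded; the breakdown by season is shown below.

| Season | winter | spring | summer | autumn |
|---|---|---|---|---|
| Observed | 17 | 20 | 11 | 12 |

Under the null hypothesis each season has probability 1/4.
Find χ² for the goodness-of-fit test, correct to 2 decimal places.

Under H₀ each category has probability 1/4, so each expected count is 60/4 = 15.
cat         O        E   (O−E)²/E
winter     17       15      0.267
spring     20       15      1.667
summer     11       15      1.067
autumn     12       15      0.600
Sum = 3.60

3.60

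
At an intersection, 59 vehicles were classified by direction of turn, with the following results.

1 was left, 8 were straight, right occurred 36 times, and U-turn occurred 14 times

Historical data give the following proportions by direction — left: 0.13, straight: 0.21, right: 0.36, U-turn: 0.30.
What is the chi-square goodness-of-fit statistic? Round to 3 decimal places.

18.386

Expected counts E_i = n·p_i: 59×0.13 = 7.67, 59×0.21 = 12.39, 59×0.36 = 21.24, 59×0.30 = 17.7.
left: (1 − 7.67)²/7.67 = 44.4889/7.67 = 5.8004
straight: (8 − 12.39)²/12.39 = 19.2721/12.39 = 1.5555
right: (36 − 21.24)²/21.24 = 217.8576/21.24 = 10.2569
U-turn: (14 − 17.7)²/17.7 = 13.69/17.7 = 0.7734
Sum = 18.386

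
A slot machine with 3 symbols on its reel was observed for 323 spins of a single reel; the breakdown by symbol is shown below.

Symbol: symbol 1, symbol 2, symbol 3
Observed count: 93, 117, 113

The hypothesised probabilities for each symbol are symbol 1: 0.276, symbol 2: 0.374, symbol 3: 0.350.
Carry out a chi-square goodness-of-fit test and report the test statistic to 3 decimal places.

Expected counts E_i = n·p_i: 323×0.276 = 89.148, 323×0.374 = 120.802, 323×0.350 = 113.05.
symbol 1: (93 − 89.148)²/89.148 = 14.837904/89.148 = 0.1664
symbol 2: (117 − 120.802)²/120.802 = 14.455204/120.802 = 0.1197
symbol 3: (113 − 113.05)²/113.05 = 0.0025/113.05 = 0.0000
Sum = 0.286

0.286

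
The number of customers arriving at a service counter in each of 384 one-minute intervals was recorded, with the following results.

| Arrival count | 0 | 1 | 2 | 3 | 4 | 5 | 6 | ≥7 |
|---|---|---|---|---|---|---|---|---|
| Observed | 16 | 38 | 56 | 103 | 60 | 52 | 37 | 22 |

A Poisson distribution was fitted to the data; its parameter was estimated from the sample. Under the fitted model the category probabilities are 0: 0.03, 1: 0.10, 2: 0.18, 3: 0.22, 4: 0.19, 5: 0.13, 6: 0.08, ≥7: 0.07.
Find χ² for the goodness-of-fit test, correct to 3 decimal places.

Expected counts E_i = n·p_i: 384×0.03 = 11.52, 384×0.10 = 38.4, 384×0.18 = 69.12, 384×0.22 = 84.48, 384×0.19 = 72.96, 384×0.13 = 49.92, 384×0.08 = 30.72, 384×0.07 = 26.88.
cat         O        E   (O−E)²/E
0          16    11.52     1.7422
1          38     38.4     0.0042
2          56    69.12     2.4904
3         103    84.48     4.0600
4          60    72.96     2.3021
5          52    49.92     0.0867
6          37    30.72     1.2838
≥7         22    26.88     0.8860
Sum = 12.855

12.855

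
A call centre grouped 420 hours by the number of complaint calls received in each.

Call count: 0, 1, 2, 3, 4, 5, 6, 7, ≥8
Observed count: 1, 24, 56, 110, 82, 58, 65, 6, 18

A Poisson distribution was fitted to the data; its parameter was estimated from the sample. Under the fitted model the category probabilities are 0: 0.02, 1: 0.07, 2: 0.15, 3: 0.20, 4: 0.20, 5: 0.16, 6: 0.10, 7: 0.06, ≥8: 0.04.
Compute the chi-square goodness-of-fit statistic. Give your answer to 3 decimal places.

44.953

Expected counts E_i = n·p_i: 420×0.02 = 8.4, 420×0.07 = 29.4, 420×0.15 = 63, 420×0.20 = 84, 420×0.20 = 84, 420×0.16 = 67.2, 420×0.10 = 42, 420×0.06 = 25.2, 420×0.04 = 16.8.
χ² = (1−8.4)²/8.4 + (24−29.4)²/29.4 + (56−63)²/63 + (110−84)²/84 + (82−84)²/84 + (58−67.2)²/67.2 + (65−42)²/42 + (6−25.2)²/25.2 + (18−16.8)²/16.8
   = 6.5190 + 0.9918 + 0.7778 + 8.0476 + 0.0476 + 1.2595 + 12.5952 + 14.6286 + 0.0857
Sum = 44.953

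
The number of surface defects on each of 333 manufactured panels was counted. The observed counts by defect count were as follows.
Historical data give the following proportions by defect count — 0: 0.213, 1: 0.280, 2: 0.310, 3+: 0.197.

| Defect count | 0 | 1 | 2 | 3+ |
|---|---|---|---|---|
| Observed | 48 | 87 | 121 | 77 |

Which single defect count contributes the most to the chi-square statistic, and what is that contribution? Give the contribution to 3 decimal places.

Expected counts E_i = n·p_i: 333×0.213 = 70.929, 333×0.280 = 93.24, 333×0.310 = 103.23, 333×0.197 = 65.601.
χ² = (48−70.929)²/70.929 + (87−93.24)²/93.24 + (121−103.23)²/103.23 + (77−65.601)²/65.601
   = 7.4122 + 0.4176 + 3.0589 + 1.9807
The largest term is for 0: 7.412.

0, 7.412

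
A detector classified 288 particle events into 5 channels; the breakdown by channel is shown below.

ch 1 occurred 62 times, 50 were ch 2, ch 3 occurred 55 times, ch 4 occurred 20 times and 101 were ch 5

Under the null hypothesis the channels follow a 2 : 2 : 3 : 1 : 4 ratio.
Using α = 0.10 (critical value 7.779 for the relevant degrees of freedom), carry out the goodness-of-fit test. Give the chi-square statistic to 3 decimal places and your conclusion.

Ratio total = 12. Expected counts: 288×2/12 = 48, 288×2/12 = 48, 288×3/12 = 72, 288×1/12 = 24, 288×4/12 = 96.
χ² = (62−48)²/48 + (50−48)²/48 + (55−72)²/72 + (20−24)²/24 + (101−96)²/96
   = 4.0833 + 0.0833 + 4.0139 + 0.6667 + 0.2604
Sum = 9.108
df = 4. Since 9.108 > 7.779, we reject H₀.

9.108; reject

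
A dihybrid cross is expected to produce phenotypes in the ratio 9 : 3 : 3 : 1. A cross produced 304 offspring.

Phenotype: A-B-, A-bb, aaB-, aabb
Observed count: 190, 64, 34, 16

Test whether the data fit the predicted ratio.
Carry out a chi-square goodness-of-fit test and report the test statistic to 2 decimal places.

12.73

Ratio total = 16. Expected counts: 304×9/16 = 171, 304×3/16 = 57, 304×3/16 = 57, 304×1/16 = 19.
A-B-: (190 − 171)²/171 = 361/171 = 2.111
A-bb: (64 − 57)²/57 = 49/57 = 0.860
aaB-: (34 − 57)²/57 = 529/57 = 9.281
aabb: (16 − 19)²/19 = 9/19 = 0.474
Sum = 12.73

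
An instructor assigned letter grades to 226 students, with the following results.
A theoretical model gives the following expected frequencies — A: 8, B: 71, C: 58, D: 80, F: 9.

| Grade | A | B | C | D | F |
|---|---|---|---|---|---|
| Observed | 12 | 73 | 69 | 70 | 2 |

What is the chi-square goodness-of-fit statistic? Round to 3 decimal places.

10.837

cat         O        E   (O−E)²/E
A          12        8     2.0000
B          73       71     0.0563
C          69       58     2.0862
D          70       80     1.2500
F           2        9     5.4444
Sum = 10.837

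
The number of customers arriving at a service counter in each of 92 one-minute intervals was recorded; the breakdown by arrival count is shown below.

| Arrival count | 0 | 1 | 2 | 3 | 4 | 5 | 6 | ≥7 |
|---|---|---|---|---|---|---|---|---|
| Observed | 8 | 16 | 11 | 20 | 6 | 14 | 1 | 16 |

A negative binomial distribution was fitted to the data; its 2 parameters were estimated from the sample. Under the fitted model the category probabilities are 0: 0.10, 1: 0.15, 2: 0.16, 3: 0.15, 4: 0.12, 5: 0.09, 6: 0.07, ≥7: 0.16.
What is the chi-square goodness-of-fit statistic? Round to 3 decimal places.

Expected counts E_i = n·p_i: 92×0.10 = 9.2, 92×0.15 = 13.8, 92×0.16 = 14.72, 92×0.15 = 13.8, 92×0.12 = 11.04, 92×0.09 = 8.28, 92×0.07 = 6.44, 92×0.16 = 14.72.
0: (8 − 9.2)²/9.2 = 1.44/9.2 = 0.1565
1: (16 − 13.8)²/13.8 = 4.84/13.8 = 0.3507
2: (11 − 14.72)²/14.72 = 13.8384/14.72 = 0.9401
3: (20 − 13.8)²/13.8 = 38.44/13.8 = 2.7855
4: (6 − 11.04)²/11.04 = 25.4016/11.04 = 2.3009
5: (14 − 8.28)²/8.28 = 32.7184/8.28 = 3.9515
6: (1 − 6.44)²/6.44 = 29.5936/6.44 = 4.5953
≥7: (16 − 14.72)²/14.72 = 1.6384/14.72 = 0.1113
Sum = 15.192

15.192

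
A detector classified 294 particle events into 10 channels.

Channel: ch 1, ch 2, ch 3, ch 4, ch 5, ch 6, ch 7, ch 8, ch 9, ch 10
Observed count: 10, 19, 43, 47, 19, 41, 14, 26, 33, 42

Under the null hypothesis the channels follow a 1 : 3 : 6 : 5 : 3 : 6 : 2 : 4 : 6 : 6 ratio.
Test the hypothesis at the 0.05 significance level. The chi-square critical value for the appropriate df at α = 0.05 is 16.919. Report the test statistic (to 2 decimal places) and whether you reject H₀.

7.90; do not reject

Ratio total = 42. Expected counts: 294×1/42 = 7, 294×3/42 = 21, 294×6/42 = 42, 294×5/42 = 35, 294×3/42 = 21, 294×6/42 = 42, 294×2/42 = 14, 294×4/42 = 28, 294×6/42 = 42, 294×6/42 = 42.
cat         O        E   (O−E)²/E
ch 1       10        7      1.286
ch 2       19       21      0.190
ch 3       43       42      0.024
ch 4       47       35      4.114
ch 5       19       21      0.190
ch 6       41       42      0.024
ch 7       14       14      0.000
ch 8       26       28      0.143
ch 9       33       42      1.929
ch 10      42       42      0.000
Sum = 7.90
df = 9. Since 7.90 < 16.919, we do not reject H₀.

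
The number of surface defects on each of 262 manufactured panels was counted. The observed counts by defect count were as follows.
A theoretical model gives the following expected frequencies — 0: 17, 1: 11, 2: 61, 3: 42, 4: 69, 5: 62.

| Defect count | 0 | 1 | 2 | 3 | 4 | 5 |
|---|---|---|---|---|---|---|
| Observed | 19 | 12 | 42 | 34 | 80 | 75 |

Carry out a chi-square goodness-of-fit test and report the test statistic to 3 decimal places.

0: (19 − 17)²/17 = 4/17 = 0.2353
1: (12 − 11)²/11 = 1/11 = 0.0909
2: (42 − 61)²/61 = 361/61 = 5.9180
3: (34 − 42)²/42 = 64/42 = 1.5238
4: (80 − 69)²/69 = 121/69 = 1.7536
5: (75 − 62)²/62 = 169/62 = 2.7258
Sum = 12.247

12.247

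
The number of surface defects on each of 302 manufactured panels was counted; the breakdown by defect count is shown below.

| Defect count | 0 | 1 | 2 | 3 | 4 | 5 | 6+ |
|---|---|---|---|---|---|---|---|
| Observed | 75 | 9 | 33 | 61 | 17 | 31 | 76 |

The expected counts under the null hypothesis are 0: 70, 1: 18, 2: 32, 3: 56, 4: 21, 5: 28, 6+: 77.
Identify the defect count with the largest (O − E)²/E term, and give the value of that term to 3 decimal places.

1, 4.500

cat         O        E   (O−E)²/E
0          75       70     0.3571
1           9       18     4.5000
2          33       32     0.0313
3          61       56     0.4464
4          17       21     0.7619
5          31       28     0.3214
6+         76       77     0.0130
The largest term is for 1: 4.500.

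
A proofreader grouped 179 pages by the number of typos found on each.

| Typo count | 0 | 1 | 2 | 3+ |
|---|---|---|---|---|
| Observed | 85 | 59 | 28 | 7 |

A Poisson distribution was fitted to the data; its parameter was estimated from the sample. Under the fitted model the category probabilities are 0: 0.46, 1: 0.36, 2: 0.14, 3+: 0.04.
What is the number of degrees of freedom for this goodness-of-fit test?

There are k = 4 categories and 1 parameter estimated from the data, so df = 4 − 1 − 1 = 2.

2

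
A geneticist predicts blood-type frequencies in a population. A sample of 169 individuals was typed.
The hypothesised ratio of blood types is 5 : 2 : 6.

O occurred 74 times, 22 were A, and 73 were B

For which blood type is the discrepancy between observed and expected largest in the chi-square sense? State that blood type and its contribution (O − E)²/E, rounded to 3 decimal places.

O, 1.246

Ratio total = 13. Expected counts: 169×5/13 = 65, 169×2/13 = 26, 169×6/13 = 78.
χ² = (74−65)²/65 + (22−26)²/26 + (73−78)²/78
   = 1.2462 + 0.6154 + 0.3205
The largest term is for O: 1.246.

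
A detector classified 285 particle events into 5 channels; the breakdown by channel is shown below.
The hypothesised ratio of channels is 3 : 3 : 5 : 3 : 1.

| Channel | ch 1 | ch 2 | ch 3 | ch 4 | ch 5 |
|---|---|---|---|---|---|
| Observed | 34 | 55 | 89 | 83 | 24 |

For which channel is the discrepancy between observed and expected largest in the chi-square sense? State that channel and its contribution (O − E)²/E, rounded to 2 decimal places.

ch 4, 11.86

Ratio total = 15. Expected counts: 285×3/15 = 57, 285×3/15 = 57, 285×5/15 = 95, 285×3/15 = 57, 285×1/15 = 19.
cat         O        E   (O−E)²/E
ch 1       34       57      9.281
ch 2       55       57      0.070
ch 3       89       95      0.379
ch 4       83       57     11.860
ch 5       24       19      1.316
The largest term is for ch 4: 11.86.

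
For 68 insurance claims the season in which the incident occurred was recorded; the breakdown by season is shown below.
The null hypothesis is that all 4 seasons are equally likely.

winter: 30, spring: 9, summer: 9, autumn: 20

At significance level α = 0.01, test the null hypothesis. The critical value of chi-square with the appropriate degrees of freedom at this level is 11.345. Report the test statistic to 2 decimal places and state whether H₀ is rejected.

18.00; reject

Under H₀ each category has probability 1/4, so each expected count is 68/4 = 17.
cat         O        E   (O−E)²/E
winter     30       17      9.941
spring      9       17      3.765
summer      9       17      3.765
autumn     20       17      0.529
Sum = 18.00
df = 3. Since 18.00 > 11.345, we reject H₀.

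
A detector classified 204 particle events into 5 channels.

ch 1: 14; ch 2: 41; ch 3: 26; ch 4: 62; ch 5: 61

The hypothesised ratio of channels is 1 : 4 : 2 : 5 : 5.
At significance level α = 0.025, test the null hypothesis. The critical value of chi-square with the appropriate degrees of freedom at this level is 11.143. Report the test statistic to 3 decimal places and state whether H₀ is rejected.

1.604; do not reject

Ratio total = 17. Expected counts: 204×1/17 = 12, 204×4/17 = 48, 204×2/17 = 24, 204×5/17 = 60, 204×5/17 = 60.
ch 1: (14 − 12)²/12 = 4/12 = 0.3333
ch 2: (41 − 48)²/48 = 49/48 = 1.0208
ch 3: (26 − 24)²/24 = 4/24 = 0.1667
ch 4: (62 − 60)²/60 = 4/60 = 0.0667
ch 5: (61 − 60)²/60 = 1/60 = 0.0167
Sum = 1.604
df = 4. Since 1.604 < 11.143, we do not reject H₀.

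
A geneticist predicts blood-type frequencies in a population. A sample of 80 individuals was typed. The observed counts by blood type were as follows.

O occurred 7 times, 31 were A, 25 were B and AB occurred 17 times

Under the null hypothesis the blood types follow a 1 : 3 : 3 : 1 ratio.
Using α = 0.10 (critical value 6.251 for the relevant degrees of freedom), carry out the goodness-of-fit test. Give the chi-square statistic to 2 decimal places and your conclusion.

Ratio total = 8. Expected counts: 80×1/8 = 10, 80×3/8 = 30, 80×3/8 = 30, 80×1/8 = 10.
χ² = (7−10)²/10 + (31−30)²/30 + (25−30)²/30 + (17−10)²/10
   = 0.900 + 0.033 + 0.833 + 4.900
Sum = 6.67
df = 3. Since 6.67 > 6.251, we reject H₀.

6.67; reject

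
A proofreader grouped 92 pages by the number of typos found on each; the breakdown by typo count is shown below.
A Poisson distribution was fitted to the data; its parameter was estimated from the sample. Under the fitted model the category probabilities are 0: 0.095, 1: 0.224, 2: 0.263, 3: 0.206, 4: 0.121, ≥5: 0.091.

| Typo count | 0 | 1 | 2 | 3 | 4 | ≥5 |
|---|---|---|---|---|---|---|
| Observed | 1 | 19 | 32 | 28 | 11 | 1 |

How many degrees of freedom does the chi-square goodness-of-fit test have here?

There are k = 6 categories and 1 parameter estimated from the data, so df = 6 − 1 − 1 = 4.

4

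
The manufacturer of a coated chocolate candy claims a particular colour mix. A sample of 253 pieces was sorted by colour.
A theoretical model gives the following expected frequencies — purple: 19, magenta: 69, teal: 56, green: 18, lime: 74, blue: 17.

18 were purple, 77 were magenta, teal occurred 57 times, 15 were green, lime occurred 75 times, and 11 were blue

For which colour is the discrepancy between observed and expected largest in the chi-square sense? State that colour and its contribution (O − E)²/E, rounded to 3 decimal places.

cat          O        E   (O−E)²/E
purple      18       19     0.0526
magenta     77       69     0.9275
teal        57       56     0.0179
green       15       18     0.5000
lime        75       74     0.0135
blue        11       17     2.1176
The largest term is for blue: 2.118.

blue, 2.118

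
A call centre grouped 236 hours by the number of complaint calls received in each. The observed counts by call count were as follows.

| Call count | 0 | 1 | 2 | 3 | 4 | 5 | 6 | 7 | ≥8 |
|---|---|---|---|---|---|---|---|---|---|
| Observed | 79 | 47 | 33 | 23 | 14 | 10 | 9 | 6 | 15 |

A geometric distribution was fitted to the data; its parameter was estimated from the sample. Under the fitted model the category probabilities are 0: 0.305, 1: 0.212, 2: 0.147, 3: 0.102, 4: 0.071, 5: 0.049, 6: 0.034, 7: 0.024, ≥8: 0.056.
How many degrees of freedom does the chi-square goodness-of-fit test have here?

7

There are k = 9 categories and 1 parameter estimated from the data, so df = 9 − 1 − 1 = 7.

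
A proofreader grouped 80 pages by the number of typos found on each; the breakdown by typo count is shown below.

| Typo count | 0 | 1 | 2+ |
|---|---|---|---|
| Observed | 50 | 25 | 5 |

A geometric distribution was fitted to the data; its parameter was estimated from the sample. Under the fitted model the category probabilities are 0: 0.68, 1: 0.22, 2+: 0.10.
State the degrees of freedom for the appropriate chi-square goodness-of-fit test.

1

There are k = 3 categories and 1 parameter estimated from the data, so df = 3 − 1 − 1 = 1.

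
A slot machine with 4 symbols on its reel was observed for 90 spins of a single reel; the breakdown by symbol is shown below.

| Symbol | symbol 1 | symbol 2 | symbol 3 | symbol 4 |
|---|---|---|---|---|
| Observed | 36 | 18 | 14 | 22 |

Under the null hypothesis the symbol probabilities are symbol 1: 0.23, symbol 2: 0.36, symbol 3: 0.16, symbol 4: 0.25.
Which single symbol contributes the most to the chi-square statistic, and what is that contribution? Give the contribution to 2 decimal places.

symbol 1, 11.31

Expected counts E_i = n·p_i: 90×0.23 = 20.7, 90×0.36 = 32.4, 90×0.16 = 14.4, 90×0.25 = 22.5.
cat           O        E   (O−E)²/E
symbol 1     36     20.7     11.309
symbol 2     18     32.4      6.400
symbol 3     14     14.4      0.011
symbol 4     22     22.5      0.011
The largest term is for symbol 1: 11.31.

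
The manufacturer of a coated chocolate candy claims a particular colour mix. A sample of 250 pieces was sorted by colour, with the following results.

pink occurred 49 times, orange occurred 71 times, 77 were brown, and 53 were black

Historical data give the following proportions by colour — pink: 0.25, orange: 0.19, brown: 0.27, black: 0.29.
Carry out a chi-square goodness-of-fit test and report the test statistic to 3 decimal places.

Expected counts E_i = n·p_i: 250×0.25 = 62.5, 250×0.19 = 47.5, 250×0.27 = 67.5, 250×0.29 = 72.5.
pink: (49 − 62.5)²/62.5 = 182.25/62.5 = 2.9160
orange: (71 − 47.5)²/47.5 = 552.25/47.5 = 11.6263
brown: (77 − 67.5)²/67.5 = 90.25/67.5 = 1.3370
black: (53 − 72.5)²/72.5 = 380.25/72.5 = 5.2448
Sum = 21.124

21.124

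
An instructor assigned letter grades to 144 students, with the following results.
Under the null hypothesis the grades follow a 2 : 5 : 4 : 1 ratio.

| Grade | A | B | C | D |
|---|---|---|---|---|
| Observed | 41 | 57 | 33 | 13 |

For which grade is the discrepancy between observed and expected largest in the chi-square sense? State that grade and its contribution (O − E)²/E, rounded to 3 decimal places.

A, 12.042

Ratio total = 12. Expected counts: 144×2/12 = 24, 144×5/12 = 60, 144×4/12 = 48, 144×1/12 = 12.
A: (41 − 24)²/24 = 289/24 = 12.0417
B: (57 − 60)²/60 = 9/60 = 0.1500
C: (33 − 48)²/48 = 225/48 = 4.6875
D: (13 − 12)²/12 = 1/12 = 0.0833
The largest term is for A: 12.042.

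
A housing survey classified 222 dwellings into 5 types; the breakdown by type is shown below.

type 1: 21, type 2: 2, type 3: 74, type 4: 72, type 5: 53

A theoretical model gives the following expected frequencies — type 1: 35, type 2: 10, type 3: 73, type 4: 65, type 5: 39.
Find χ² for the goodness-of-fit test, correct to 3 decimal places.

χ² = (21−35)²/35 + (2−10)²/10 + (74−73)²/73 + (72−65)²/65 + (53−39)²/39
   = 5.6000 + 6.4000 + 0.0137 + 0.7538 + 5.0256
Sum = 17.793

17.793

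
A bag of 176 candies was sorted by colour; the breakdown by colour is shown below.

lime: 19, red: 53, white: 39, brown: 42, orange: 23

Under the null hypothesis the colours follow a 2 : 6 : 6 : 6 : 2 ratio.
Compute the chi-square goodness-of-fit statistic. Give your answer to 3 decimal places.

6.583

Ratio total = 22. Expected counts: 176×2/22 = 16, 176×6/22 = 48, 176×6/22 = 48, 176×6/22 = 48, 176×2/22 = 16.
lime: (19 − 16)²/16 = 9/16 = 0.5625
red: (53 − 48)²/48 = 25/48 = 0.5208
white: (39 − 48)²/48 = 81/48 = 1.6875
brown: (42 − 48)²/48 = 36/48 = 0.7500
orange: (23 − 16)²/16 = 49/16 = 3.0625
Sum = 6.583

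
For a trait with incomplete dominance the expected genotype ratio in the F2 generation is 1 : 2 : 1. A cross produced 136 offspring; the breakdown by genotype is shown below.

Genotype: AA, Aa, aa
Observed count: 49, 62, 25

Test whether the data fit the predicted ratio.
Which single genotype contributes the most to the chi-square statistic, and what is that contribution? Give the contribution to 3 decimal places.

AA, 6.618

Ratio total = 4. Expected counts: 136×1/4 = 34, 136×2/4 = 68, 136×1/4 = 34.
cat         O        E   (O−E)²/E
AA         49       34     6.6176
Aa         62       68     0.5294
aa         25       34     2.3824
The largest term is for AA: 6.618.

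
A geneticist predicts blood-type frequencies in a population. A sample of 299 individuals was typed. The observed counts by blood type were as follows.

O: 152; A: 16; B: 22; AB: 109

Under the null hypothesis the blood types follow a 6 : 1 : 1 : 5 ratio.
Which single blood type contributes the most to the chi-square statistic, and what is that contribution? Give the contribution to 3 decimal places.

A, 2.130

Ratio total = 13. Expected counts: 299×6/13 = 138, 299×1/13 = 23, 299×1/13 = 23, 299×5/13 = 115.
χ² = (152−138)²/138 + (16−23)²/23 + (22−23)²/23 + (109−115)²/115
   = 1.4203 + 2.1304 + 0.0435 + 0.3130
The largest term is for A: 2.130.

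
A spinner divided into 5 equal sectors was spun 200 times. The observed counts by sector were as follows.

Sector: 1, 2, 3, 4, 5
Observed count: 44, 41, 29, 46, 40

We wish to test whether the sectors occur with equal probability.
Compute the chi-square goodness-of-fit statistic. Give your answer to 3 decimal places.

4.350

Under H₀ each category has probability 1/5, so each expected count is 200/5 = 40.
cat         O        E   (O−E)²/E
1          44       40     0.4000
2          41       40     0.0250
3          29       40     3.0250
4          46       40     0.9000
5          40       40     0.0000
Sum = 4.350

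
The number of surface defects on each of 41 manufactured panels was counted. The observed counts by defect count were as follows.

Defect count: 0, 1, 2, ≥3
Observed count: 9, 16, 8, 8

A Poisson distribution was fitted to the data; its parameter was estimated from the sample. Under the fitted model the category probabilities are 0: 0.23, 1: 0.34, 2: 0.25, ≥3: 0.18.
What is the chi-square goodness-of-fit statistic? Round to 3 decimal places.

Expected counts E_i = n·p_i: 41×0.23 = 9.43, 41×0.34 = 13.94, 41×0.25 = 10.25, 41×0.18 = 7.38.
0: (9 − 9.43)²/9.43 = 0.1849/9.43 = 0.0196
1: (16 − 13.94)²/13.94 = 4.2436/13.94 = 0.3044
2: (8 − 10.25)²/10.25 = 5.0625/10.25 = 0.4939
≥3: (8 − 7.38)²/7.38 = 0.3844/7.38 = 0.0521
Sum = 0.870

0.870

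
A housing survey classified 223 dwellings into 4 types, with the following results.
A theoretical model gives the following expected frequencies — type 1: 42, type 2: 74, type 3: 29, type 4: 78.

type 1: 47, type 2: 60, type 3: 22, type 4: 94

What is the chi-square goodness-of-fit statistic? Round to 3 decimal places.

8.216

χ² = (47−42)²/42 + (60−74)²/74 + (22−29)²/29 + (94−78)²/78
   = 0.5952 + 2.6486 + 1.6897 + 3.2821
Sum = 8.216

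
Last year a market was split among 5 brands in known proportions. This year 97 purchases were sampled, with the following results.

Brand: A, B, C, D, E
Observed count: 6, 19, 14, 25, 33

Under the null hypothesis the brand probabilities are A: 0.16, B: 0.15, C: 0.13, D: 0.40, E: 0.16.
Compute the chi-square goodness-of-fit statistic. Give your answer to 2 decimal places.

31.95

Expected counts E_i = n·p_i: 97×0.16 = 15.52, 97×0.15 = 14.55, 97×0.13 = 12.61, 97×0.40 = 38.8, 97×0.16 = 15.52.
A: (6 − 15.52)²/15.52 = 90.6304/15.52 = 5.840
B: (19 − 14.55)²/14.55 = 19.8025/14.55 = 1.361
C: (14 − 12.61)²/12.61 = 1.9321/12.61 = 0.153
D: (25 − 38.8)²/38.8 = 190.44/38.8 = 4.908
E: (33 − 15.52)²/15.52 = 305.5504/15.52 = 19.688
Sum = 31.95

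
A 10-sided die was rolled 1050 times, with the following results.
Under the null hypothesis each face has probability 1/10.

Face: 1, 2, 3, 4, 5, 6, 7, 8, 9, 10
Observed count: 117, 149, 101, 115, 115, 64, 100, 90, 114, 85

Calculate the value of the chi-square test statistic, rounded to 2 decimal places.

44.84

Under H₀ each category has probability 1/10, so each expected count is 1050/10 = 105.
χ² = (117−105)²/105 + (149−105)²/105 + (101−105)²/105 + (115−105)²/105 + (115−105)²/105 + (64−105)²/105 + (100−105)²/105 + (90−105)²/105 + (114−105)²/105 + (85−105)²/105
   = 1.371 + 18.438 + 0.152 + 0.952 + 0.952 + 16.010 + 0.238 + 2.143 + 0.771 + 3.810
Sum = 44.84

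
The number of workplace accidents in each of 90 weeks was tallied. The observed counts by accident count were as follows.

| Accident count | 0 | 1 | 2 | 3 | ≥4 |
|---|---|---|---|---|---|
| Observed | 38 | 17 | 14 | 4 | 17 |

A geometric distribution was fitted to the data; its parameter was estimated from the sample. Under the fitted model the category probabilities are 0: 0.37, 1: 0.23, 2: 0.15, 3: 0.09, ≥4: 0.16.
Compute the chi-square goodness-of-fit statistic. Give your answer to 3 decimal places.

3.888

Expected counts E_i = n·p_i: 90×0.37 = 33.3, 90×0.23 = 20.7, 90×0.15 = 13.5, 90×0.09 = 8.1, 90×0.16 = 14.4.
cat         O        E   (O−E)²/E
0          38     33.3     0.6634
1          17     20.7     0.6614
2          14     13.5     0.0185
3           4      8.1     2.0753
≥4         17     14.4     0.4694
Sum = 3.888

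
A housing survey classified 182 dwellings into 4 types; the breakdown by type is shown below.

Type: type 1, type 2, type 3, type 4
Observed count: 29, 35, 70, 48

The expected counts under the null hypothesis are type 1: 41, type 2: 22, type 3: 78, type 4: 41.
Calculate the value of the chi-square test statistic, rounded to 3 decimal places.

χ² = (29−41)²/41 + (35−22)²/22 + (70−78)²/78 + (48−41)²/41
   = 3.5122 + 7.6818 + 0.8205 + 1.1951
Sum = 13.210

13.210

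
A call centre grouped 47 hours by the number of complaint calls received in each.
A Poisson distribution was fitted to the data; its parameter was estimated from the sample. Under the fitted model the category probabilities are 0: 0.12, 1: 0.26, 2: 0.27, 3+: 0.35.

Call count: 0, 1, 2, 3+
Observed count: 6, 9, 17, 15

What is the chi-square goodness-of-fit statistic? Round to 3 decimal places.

Expected counts E_i = n·p_i: 47×0.12 = 5.64, 47×0.26 = 12.22, 47×0.27 = 12.69, 47×0.35 = 16.45.
cat         O        E   (O−E)²/E
0           6     5.64     0.0230
1           9    12.22     0.8485
2          17    12.69     1.4638
3+         15    16.45     0.1278
Sum = 2.463

2.463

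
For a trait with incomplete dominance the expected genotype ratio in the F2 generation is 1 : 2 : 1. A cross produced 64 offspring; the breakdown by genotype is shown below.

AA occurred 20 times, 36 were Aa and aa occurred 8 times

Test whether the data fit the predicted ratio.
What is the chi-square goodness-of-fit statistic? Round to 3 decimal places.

5.500

Ratio total = 4. Expected counts: 64×1/4 = 16, 64×2/4 = 32, 64×1/4 = 16.
χ² = (20−16)²/16 + (36−32)²/32 + (8−16)²/16
   = 1.0000 + 0.5000 + 4.0000
Sum = 5.500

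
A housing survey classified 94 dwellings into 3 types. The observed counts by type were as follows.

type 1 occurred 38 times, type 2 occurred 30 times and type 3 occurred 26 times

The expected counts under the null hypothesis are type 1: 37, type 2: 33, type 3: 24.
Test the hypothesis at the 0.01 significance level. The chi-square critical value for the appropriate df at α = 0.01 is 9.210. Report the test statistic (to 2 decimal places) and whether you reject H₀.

0.47; do not reject

type 1: (38 − 37)²/37 = 1/37 = 0.027
type 2: (30 − 33)²/33 = 9/33 = 0.273
type 3: (26 − 24)²/24 = 4/24 = 0.167
Sum = 0.47
df = 2. Since 0.47 < 9.210, we do not reject H₀.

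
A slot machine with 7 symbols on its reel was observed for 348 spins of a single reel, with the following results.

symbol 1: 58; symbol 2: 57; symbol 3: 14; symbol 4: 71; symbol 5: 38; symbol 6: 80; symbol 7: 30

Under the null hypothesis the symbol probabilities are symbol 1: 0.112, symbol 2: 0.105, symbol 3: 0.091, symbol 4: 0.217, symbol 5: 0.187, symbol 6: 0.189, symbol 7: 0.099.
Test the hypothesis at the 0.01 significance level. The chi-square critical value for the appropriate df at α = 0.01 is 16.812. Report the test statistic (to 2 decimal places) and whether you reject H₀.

45.79; reject

Expected counts E_i = n·p_i: 348×0.112 = 38.976, 348×0.105 = 36.54, 348×0.091 = 31.668, 348×0.217 = 75.516, 348×0.187 = 65.076, 348×0.189 = 65.772, 348×0.099 = 34.452.
χ² = (58−38.976)²/38.976 + (57−36.54)²/36.54 + (14−31.668)²/31.668 + (71−75.516)²/75.516 + (38−65.076)²/65.076 + (80−65.772)²/65.772 + (30−34.452)²/34.452
   = 9.286 + 11.456 + 9.857 + 0.270 + 11.265 + 3.078 + 0.575
Sum = 45.79
df = 6. Since 45.79 > 16.812, we reject H₀.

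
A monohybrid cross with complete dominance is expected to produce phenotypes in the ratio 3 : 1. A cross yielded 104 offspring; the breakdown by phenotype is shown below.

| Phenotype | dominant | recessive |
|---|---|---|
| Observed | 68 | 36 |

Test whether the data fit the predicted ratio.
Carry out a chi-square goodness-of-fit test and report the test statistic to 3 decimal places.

Ratio total = 4. Expected counts: 104×3/4 = 78, 104×1/4 = 26.
dominant: (68 − 78)²/78 = 100/78 = 1.2821
recessive: (36 − 26)²/26 = 100/26 = 3.8462
Sum = 5.128

5.128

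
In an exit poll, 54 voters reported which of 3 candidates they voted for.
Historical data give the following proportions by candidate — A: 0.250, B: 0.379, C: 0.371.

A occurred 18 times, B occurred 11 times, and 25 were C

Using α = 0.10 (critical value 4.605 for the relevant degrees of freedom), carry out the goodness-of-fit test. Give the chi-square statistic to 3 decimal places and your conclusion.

Expected counts E_i = n·p_i: 54×0.250 = 13.5, 54×0.379 = 20.466, 54×0.371 = 20.034.
A: (18 − 13.5)²/13.5 = 20.25/13.5 = 1.5000
B: (11 − 20.466)²/20.466 = 89.605156/20.466 = 4.3782
C: (25 − 20.034)²/20.034 = 24.661156/20.034 = 1.2310
Sum = 7.109
df = 2. Since 7.109 > 4.605, we reject H₀.

7.109; reject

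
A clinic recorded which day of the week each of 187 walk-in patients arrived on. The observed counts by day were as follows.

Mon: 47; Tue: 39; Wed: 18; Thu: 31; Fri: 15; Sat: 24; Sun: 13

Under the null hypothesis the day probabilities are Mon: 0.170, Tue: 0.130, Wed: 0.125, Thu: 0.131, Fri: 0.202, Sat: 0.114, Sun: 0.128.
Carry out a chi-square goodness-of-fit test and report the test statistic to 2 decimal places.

Expected counts E_i = n·p_i: 187×0.170 = 31.79, 187×0.130 = 24.31, 187×0.125 = 23.375, 187×0.131 = 24.497, 187×0.202 = 37.774, 187×0.114 = 21.318, 187×0.128 = 23.936.
Mon: (47 − 31.79)²/31.79 = 231.3441/31.79 = 7.277
Tue: (39 − 24.31)²/24.31 = 215.7961/24.31 = 8.877
Wed: (18 − 23.375)²/23.375 = 28.890625/23.375 = 1.236
Thu: (31 − 24.497)²/24.497 = 42.289009/24.497 = 1.726
Fri: (15 − 37.774)²/37.774 = 518.655076/37.774 = 13.730
Sat: (24 − 21.318)²/21.318 = 7.193124/21.318 = 0.337
Sun: (13 − 23.936)²/23.936 = 119.596096/23.936 = 4.996
Sum = 38.18

38.18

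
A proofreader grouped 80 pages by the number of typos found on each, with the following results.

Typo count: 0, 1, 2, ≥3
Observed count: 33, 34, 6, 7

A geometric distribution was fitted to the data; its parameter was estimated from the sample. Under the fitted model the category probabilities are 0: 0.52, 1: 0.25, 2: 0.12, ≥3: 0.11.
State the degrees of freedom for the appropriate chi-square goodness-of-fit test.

2

There are k = 4 categories and 1 parameter estimated from the data, so df = 4 − 1 − 1 = 2.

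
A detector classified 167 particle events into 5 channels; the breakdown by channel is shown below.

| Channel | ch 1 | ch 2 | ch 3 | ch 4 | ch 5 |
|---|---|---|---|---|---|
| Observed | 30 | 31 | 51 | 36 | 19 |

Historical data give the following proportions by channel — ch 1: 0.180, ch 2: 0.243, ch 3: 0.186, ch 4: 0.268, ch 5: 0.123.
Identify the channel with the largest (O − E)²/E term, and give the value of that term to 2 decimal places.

Expected counts E_i = n·p_i: 167×0.180 = 30.06, 167×0.243 = 40.581, 167×0.186 = 31.062, 167×0.268 = 44.756, 167×0.123 = 20.541.
χ² = (30−30.06)²/30.06 + (31−40.581)²/40.581 + (51−31.062)²/31.062 + (36−44.756)²/44.756 + (19−20.541)²/20.541
   = 0.000 + 2.262 + 12.798 + 1.713 + 0.116
The largest term is for ch 3: 12.80.

ch 3, 12.80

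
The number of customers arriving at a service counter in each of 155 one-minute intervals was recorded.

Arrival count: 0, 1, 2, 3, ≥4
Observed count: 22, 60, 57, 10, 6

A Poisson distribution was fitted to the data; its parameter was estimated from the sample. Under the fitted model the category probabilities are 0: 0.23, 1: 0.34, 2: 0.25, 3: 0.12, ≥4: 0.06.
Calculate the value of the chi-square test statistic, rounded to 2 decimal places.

Expected counts E_i = n·p_i: 155×0.23 = 35.65, 155×0.34 = 52.7, 155×0.25 = 38.75, 155×0.12 = 18.6, 155×0.06 = 9.3.
0: (22 − 35.65)²/35.65 = 186.3225/35.65 = 5.226
1: (60 − 52.7)²/52.7 = 53.29/52.7 = 1.011
2: (57 − 38.75)²/38.75 = 333.0625/38.75 = 8.595
3: (10 − 18.6)²/18.6 = 73.96/18.6 = 3.976
≥4: (6 − 9.3)²/9.3 = 10.89/9.3 = 1.171
Sum = 19.98

19.98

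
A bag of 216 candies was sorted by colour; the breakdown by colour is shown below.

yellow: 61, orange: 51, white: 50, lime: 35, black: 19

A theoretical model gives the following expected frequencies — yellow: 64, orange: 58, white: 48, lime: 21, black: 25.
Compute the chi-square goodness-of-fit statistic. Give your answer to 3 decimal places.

χ² = (61−64)²/64 + (51−58)²/58 + (50−48)²/48 + (35−21)²/21 + (19−25)²/25
   = 0.1406 + 0.8448 + 0.0833 + 9.3333 + 1.4400
Sum = 11.842

11.842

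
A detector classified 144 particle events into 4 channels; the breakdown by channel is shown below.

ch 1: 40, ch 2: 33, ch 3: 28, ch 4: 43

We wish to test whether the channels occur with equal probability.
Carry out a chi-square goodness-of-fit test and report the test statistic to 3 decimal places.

3.833

Expected count for each of the 4 categories: 144/4 = 36.
cat         O        E   (O−E)²/E
ch 1       40       36     0.4444
ch 2       33       36     0.2500
ch 3       28       36     1.7778
ch 4       43       36     1.3611
Sum = 3.833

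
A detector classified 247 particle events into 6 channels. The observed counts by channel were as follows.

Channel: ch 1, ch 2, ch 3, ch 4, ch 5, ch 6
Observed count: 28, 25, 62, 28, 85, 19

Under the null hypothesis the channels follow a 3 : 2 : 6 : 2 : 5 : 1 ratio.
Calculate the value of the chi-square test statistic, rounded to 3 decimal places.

Ratio total = 19. Expected counts: 247×3/19 = 39, 247×2/19 = 26, 247×6/19 = 78, 247×2/19 = 26, 247×5/19 = 65, 247×1/19 = 13.
cat         O        E   (O−E)²/E
ch 1       28       39     3.1026
ch 2       25       26     0.0385
ch 3       62       78     3.2821
ch 4       28       26     0.1538
ch 5       85       65     6.1538
ch 6       19       13     2.7692
Sum = 15.500

15.500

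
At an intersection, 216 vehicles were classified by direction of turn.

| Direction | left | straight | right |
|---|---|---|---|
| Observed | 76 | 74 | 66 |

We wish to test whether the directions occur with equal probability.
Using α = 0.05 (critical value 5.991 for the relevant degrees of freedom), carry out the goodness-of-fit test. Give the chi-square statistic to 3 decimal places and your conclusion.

0.778; do not reject

Under H₀ each category has probability 1/3, so each expected count is 216/3 = 72.
left: (76 − 72)²/72 = 16/72 = 0.2222
straight: (74 − 72)²/72 = 4/72 = 0.0556
right: (66 − 72)²/72 = 36/72 = 0.5000
Sum = 0.778
df = 2. Since 0.778 < 5.991, we do not reject H₀.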